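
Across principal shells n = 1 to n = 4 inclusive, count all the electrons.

60

Shell n has n² orbitals: 1²=1 + 2²=4 + 3²=9 + 4²=16 = 30 orbitals.
Two spin states per orbital: 2 × 30 = 60 electrons.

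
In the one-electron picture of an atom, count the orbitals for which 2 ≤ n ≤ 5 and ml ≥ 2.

10

Go shell by shell, enumerating (l, ml) with ml ≥ 2:
n=3 → 1; n=4 → 3; n=5 → 6.
Total orbitals: 1 + 3 + 6 = 10.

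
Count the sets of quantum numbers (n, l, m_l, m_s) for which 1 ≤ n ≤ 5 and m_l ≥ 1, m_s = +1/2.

20

Count contributing orbitals for each principal shell:
n=2 → 1; n=3 → 3; n=4 → 6; n=5 → 10.
Orbitals: 1 + 3 + 6 + 10 = 20. With m_s fixed to +1/2 there is one state per orbital, so 20 states.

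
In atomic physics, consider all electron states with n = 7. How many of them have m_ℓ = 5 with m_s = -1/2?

For n = 7, ℓ ranges over 0 … 6.
Orbitals with m_ℓ = 5, by ℓ: ℓ=5 → 1; ℓ=6 → 1.
Orbitals: 1 + 1 = 2. With m_s fixed to a single value there is one state per orbital, giving 2 states.

2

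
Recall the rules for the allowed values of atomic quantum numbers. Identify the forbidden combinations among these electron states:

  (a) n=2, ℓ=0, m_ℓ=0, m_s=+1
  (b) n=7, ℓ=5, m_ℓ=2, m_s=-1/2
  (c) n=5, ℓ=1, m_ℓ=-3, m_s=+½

(a) has m_s = +1, but an electron's spin must be ±1/2.
(c) has |m_ℓ| = 3 > ℓ = 1, violating −ℓ ≤ m_ℓ ≤ ℓ.
The remaining set (b) satisfies all four rules.

(a) and (c)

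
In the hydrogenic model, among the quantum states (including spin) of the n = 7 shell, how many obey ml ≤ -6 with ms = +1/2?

Orbitals with ml ≤ -6, by l: l=6 → 1.
Orbitals: 1. With ms fixed to a single value there is one state per orbital, giving 1 state.

1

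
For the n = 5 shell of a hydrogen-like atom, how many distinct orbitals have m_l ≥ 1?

The (l, m_l) pairs meeting m_l ≥ 1 give: l=1 → 1; l=2 → 2; l=3 → 3; l=4 → 4.
Total orbitals: 1 + 2 + 3 + 4 = 10.

10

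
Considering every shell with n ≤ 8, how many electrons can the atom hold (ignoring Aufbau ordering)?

408

Total orbitals = 1² + 2² + 3² + 4² + 5² + 6² + 7² + 8² = 204. Doubling for spin gives 408 electrons.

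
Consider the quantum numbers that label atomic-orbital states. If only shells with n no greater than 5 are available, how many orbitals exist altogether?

Total orbitals = 1² + 2² + 3² + 4² + 5² = 55.

55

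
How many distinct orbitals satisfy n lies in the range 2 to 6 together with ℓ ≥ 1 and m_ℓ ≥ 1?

35

Count contributing orbitals for each principal shell:
n=2 → 1; n=3 → 3; n=4 → 6; n=5 → 10; n=6 → 15.
Total orbitals: 1 + 3 + 6 + 10 + 15 = 35.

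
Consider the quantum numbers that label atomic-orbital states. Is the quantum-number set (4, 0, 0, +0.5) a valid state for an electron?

Allowed

n = 4 is a positive integer. l = 0 satisfies 0 ≤ l ≤ n−1 = 3. ml = 0 lies in the range −l … +l (here 0). ms = +1/2 is one of ±1/2.
All four constraints are satisfied.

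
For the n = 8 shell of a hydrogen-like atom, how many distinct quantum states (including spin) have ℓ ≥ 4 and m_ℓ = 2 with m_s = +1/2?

4

Go through ℓ = 0, …, 7 (the values permitted for n = 8).
Contributions: ℓ=4 → 1; ℓ=5 → 1; ℓ=6 → 1; ℓ=7 → 1.
Orbitals: 1 + 1 + 1 + 1 = 4. With m_s fixed to a single value there is one state per orbital, giving 4 states.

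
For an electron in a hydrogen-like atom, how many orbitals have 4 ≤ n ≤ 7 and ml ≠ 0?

104

Go shell by shell, enumerating (l, ml) with ml ≠ 0:
n=4 → 12; n=5 → 20; n=6 → 30; n=7 → 42.
Total orbitals: 12 + 20 + 30 + 42 = 104.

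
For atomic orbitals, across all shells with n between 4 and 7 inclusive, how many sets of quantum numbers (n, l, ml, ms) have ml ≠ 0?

208

Work shell by shell — for each n, count the (l, ml) pairs that satisfy ml ≠ 0:
n=4 → 12; n=5 → 20; n=6 → 30; n=7 → 42.
Orbitals: 12 + 20 + 30 + 42 = 104. Including both spin states (ms = ±1/2) gives 2 × 104 = 208 states.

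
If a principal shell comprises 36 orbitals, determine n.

n² = 36 ⇒ n = 6.

n = 6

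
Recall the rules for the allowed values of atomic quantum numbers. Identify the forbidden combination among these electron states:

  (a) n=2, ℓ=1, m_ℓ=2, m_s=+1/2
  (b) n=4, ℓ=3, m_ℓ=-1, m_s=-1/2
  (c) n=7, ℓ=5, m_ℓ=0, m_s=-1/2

(a)

(a) has |m_ℓ| = 2 > ℓ = 1, violating −ℓ ≤ m_ℓ ≤ ℓ.
The remaining sets (b), (c) satisfy all four rules.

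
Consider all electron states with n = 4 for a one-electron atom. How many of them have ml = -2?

4

The n = 4 shell has l = 0 through 3; check each.
Contributions: l=2 → 1; l=3 → 1.
Orbitals: 1 + 1 = 2. Each orbital carries two spin states, so 2 × 2 = 4 states.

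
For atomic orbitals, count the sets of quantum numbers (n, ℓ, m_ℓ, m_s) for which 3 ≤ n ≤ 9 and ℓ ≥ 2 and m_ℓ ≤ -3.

Per-shell orbital counts meeting the constraint:
n=4 → 1; n=5 → 3; n=6 → 6; n=7 → 10; n=8 → 15; n=9 → 21.
Orbitals: 1 + 3 + 6 + 10 + 15 + 21 = 56. Including both spin states (m_s = ±1/2) gives 2 × 56 = 112 states.

112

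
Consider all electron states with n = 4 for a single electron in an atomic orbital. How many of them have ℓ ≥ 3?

For n = 4, ℓ ranges over 0 … 3.
Contributions: ℓ=3 → 7.
Orbitals: 7. Each orbital carries two spin states, so 7 × 2 = 14 states.

14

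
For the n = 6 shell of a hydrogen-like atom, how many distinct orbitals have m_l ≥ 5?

1

Per l-value: l=5 → 1.
Total orbitals: 1.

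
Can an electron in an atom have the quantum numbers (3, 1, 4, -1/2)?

The magnetic quantum number must satisfy −ℓ ≤ m_ℓ ≤ ℓ. With ℓ = 1, m_ℓ can only be -1, 0, 1, so m_ℓ = 4 is forbidden.

Invalid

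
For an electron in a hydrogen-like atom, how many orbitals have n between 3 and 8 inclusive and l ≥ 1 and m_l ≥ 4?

Treat each shell separately and count matching orbitals:
n=5 → 1; n=6 → 3; n=7 → 6; n=8 → 10.
Total orbitals: 1 + 3 + 6 + 10 = 20.

20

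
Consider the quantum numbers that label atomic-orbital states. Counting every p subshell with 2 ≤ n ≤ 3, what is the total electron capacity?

12

A p subshell (l = 1) exists for every n ≥ 2, so shells n = 2, 3 each contribute one — 2 subshells.
Since each p subshell holds 2(2·1+1) = 6 electrons, the total is 2 × 6 = 12.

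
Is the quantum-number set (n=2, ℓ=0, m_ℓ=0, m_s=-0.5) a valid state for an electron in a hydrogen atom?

n = 2 is a positive integer. ℓ = 0 satisfies 0 ≤ ℓ ≤ n−1 = 1. m_ℓ = 0 lies in the range −ℓ … +ℓ (here 0). m_s = -1/2 is one of ±1/2.
All four constraints are satisfied.

Allowed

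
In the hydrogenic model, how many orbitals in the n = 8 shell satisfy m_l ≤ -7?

1

The n = 8 shell has l = 0 through 7; check each.
Per l-value: l=7 → 1.
Total orbitals: 1.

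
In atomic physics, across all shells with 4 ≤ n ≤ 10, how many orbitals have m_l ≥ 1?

161

For each n in the range, tally the orbitals obeying m_l ≥ 1:
n=4 → 6; n=5 → 10; n=6 → 15; n=7 → 21; n=8 → 28; n=9 → 36; n=10 → 45.
Total orbitals: 6 + 10 + 15 + 21 + 28 + 36 + 45 = 161.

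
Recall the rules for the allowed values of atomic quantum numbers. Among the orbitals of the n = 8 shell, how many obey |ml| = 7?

2

Contributions: l=7 → 2.
Total orbitals: 2.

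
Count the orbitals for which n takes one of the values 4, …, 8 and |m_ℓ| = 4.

20

Go shell by shell, enumerating (ℓ, m_ℓ) with |m_ℓ| = 4:
n=5 → 2; n=6 → 4; n=7 → 6; n=8 → 8.
Total orbitals: 2 + 4 + 6 + 8 = 20.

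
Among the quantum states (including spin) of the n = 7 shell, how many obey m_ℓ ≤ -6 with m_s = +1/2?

1

Contributions: ℓ=6 → 1.
Orbitals: 1. With m_s fixed to a single value there is one state per orbital, giving 1 state.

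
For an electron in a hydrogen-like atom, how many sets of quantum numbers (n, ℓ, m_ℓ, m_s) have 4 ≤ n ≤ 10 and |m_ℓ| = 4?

Per-shell orbital counts meeting the constraint:
n=5 → 2; n=6 → 4; n=7 → 6; n=8 → 8; n=9 → 10; n=10 → 12.
Orbitals: 2 + 4 + 6 + 8 + 10 + 12 = 42. Including both spin states (m_s = ±1/2) gives 2 × 42 = 84 states.

84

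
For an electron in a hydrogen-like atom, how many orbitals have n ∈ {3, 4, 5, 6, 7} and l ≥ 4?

Go shell by shell, enumerating (l, m_l) with l ≥ 4:
n=5 → 9; n=6 → 20; n=7 → 33.
Total orbitals: 9 + 20 + 33 = 62.

62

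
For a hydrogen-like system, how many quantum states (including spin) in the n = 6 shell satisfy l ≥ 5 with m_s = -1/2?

11

With n = 6 the allowed l are 0, 1, …, 5.
Contributions: l=5 → 11.
Orbitals: 11. With m_s fixed to a single value there is one state per orbital, giving 11 states.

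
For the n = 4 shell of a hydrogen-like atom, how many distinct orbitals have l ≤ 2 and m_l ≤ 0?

With n = 4 the allowed l are 0, 1, …, 3.
The (l, m_l) pairs meeting l ≤ 2 and m_l ≤ 0 give: l=0 → 1; l=1 → 2; l=2 → 3.
Total orbitals: 1 + 2 + 3 = 6.

6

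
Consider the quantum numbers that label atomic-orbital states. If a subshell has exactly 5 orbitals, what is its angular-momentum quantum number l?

l = 2 (d)

2l+1 = 5 gives l = 2.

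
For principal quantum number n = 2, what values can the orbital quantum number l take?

l is an integer with 0 ≤ l ≤ n−1, so for n = 2: l = 0, 1.

0, 1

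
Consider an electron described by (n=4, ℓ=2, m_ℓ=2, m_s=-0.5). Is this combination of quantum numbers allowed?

n = 4 is a positive integer. ℓ = 2 satisfies 0 ≤ ℓ ≤ n−1 = 3. m_ℓ = 2 lies in the range −ℓ … +ℓ (here −2 … 2). m_s = -1/2 is one of ±1/2.
All four constraints are satisfied.

Valid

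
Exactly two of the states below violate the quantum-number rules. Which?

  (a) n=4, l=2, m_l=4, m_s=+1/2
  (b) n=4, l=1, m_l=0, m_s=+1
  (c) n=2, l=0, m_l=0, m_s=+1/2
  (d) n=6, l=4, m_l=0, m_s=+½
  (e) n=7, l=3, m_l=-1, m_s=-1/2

(a) and (b)

(a) has |m_l| = 4 > l = 2, violating −l ≤ m_l ≤ l.
(b) has m_s = +1, but an electron's spin must be ±1/2.
The remaining sets (c), (d), (e) satisfy all four rules.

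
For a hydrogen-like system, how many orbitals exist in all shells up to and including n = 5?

Total orbitals = 1² + 2² + 3² + 4² + 5² = 55.

55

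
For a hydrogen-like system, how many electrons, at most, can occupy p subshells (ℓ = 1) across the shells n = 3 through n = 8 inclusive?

A p subshell (ℓ = 1) exists for every n ≥ 2, so shells n = 3, 4, 5, 6, 7, 8 each contribute one — 6 subshells.
Since each p subshell holds 2(2·1+1) = 6 electrons, the total is 6 × 6 = 36.

36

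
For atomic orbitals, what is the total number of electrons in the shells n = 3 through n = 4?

Shell n has n² orbitals: 3²=9 + 4²=16 = 25 orbitals.
Two spin states per orbital: 2 × 25 = 50 electrons.

50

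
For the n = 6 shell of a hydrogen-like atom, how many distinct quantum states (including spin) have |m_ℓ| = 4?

8

With n = 6 the allowed ℓ are 0, 1, …, 5.
The (ℓ, m_ℓ) pairs meeting |m_ℓ| = 4 give: ℓ=4 → 2; ℓ=5 → 2.
Orbitals: 2 + 2 = 4. Each orbital carries two spin states, so 4 × 2 = 8 states.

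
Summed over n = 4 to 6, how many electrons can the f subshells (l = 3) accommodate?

An f subshell (l = 3) exists for every n ≥ 4, so shells n = 4, 5, 6 each contribute one — 3 subshells.
Since each f subshell holds 2(2·3+1) = 14 electrons, the total is 3 × 14 = 42.

42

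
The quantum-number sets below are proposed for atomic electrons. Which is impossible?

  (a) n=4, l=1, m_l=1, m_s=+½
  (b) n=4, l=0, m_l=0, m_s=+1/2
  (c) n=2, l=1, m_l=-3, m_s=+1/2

(c)

(c) has |m_l| = 3 > l = 1, violating −l ≤ m_l ≤ l.
The remaining sets (a), (b) satisfy all four rules.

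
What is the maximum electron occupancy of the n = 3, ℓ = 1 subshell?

6

A subshell with ℓ = 1 has 2ℓ+1 = 3 orbitals, each holding 2 electrons (spin ±1/2), so 3 × 2 = 6.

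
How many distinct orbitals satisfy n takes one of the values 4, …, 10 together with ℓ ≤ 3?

For each n in the range, tally the orbitals obeying ℓ ≤ 3:
n=4 → 16; n=5 → 16; n=6 → 16; n=7 → 16; n=8 → 16; n=9 → 16; n=10 → 16.
Total orbitals: 16 + 16 + 16 + 16 + 16 + 16 + 16 = 112.

112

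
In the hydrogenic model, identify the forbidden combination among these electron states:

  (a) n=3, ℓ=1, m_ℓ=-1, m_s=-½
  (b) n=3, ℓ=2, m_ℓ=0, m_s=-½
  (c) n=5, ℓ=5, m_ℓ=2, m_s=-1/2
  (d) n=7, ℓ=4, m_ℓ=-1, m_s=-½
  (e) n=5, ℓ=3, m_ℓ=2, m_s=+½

(c) has ℓ = 5 ≥ n = 5, violating 0 ≤ ℓ ≤ n−1.
The remaining sets (a), (b), (d), (e) satisfy all four rules.

(c)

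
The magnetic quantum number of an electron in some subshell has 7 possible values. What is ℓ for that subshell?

m_ℓ ranges over 2ℓ+1 integers, so 2ℓ+1 = 7 ⇒ ℓ = 3.

ℓ = 3 (f)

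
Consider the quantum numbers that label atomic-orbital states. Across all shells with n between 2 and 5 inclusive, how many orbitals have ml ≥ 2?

10

Count contributing orbitals for each principal shell:
n=3 → 1; n=4 → 3; n=5 → 6.
Total orbitals: 1 + 3 + 6 = 10.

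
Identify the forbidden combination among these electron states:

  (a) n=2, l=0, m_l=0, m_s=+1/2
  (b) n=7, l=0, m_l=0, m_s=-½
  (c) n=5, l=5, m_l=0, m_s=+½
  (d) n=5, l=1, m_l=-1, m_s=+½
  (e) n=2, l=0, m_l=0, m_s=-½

(c) has l = 5 ≥ n = 5, violating 0 ≤ l ≤ n−1.
The remaining sets (a), (b), (d), (e) satisfy all four rules.

(c)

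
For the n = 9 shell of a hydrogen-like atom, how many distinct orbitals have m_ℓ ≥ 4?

15

Go through ℓ = 0, …, 8 (the values permitted for n = 9).
The (ℓ, m_ℓ) pairs meeting m_ℓ ≥ 4 give: ℓ=4 → 1; ℓ=5 → 2; ℓ=6 → 3; ℓ=7 → 4; ℓ=8 → 5.
Total orbitals: 1 + 2 + 3 + 4 + 5 = 15.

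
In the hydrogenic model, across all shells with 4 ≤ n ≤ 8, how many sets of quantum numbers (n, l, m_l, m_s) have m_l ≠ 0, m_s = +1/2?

Go shell by shell, enumerating (l, m_l) with m_l ≠ 0:
n=4 → 12; n=5 → 20; n=6 → 30; n=7 → 42; n=8 → 56.
Orbitals: 12 + 20 + 30 + 42 + 56 = 160. With m_s fixed to +1/2 there is one state per orbital, so 160 states.

160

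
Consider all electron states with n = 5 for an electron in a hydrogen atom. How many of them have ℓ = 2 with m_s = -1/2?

With n = 5 the allowed ℓ are 0, 1, …, 4.
Per ℓ-value: ℓ=2 → 5.
Orbitals: 5. With m_s fixed to a single value there is one state per orbital, giving 5 states.

5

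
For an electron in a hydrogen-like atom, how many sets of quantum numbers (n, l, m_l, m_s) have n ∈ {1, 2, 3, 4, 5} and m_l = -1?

20

Per-shell orbital counts meeting the constraint:
n=2 → 1; n=3 → 2; n=4 → 3; n=5 → 4.
Orbitals: 1 + 2 + 3 + 4 = 10. Including both spin states (m_s = ±1/2) gives 2 × 10 = 20 states.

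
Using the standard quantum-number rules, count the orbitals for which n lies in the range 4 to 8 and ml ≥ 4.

20

Work shell by shell — for each n, count the (l, ml) pairs that satisfy ml ≥ 4:
n=5 → 1; n=6 → 3; n=7 → 6; n=8 → 10.
Total orbitals: 1 + 3 + 6 + 10 = 20.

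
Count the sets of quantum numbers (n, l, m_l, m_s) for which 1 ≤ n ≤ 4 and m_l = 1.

Work shell by shell — for each n, count the (l, m_l) pairs that satisfy m_l = 1:
n=2 → 1; n=3 → 2; n=4 → 3.
Orbitals: 1 + 2 + 3 = 6. Including both spin states (m_s = ±1/2) gives 2 × 6 = 12 states.

12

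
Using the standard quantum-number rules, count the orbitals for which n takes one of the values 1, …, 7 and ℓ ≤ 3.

Go shell by shell, enumerating (ℓ, m_ℓ) with ℓ ≤ 3:
n=1 → 1; n=2 → 4; n=3 → 9; n=4 → 16; n=5 → 16; n=6 → 16; n=7 → 16.
Total orbitals: 1 + 4 + 9 + 16 + 16 + 16 + 16 = 78.

78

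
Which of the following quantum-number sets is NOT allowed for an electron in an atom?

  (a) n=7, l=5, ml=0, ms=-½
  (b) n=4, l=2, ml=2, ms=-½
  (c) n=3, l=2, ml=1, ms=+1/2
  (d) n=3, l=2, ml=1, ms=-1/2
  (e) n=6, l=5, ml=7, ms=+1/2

(e)

(e) has |ml| = 7 > l = 5, violating −l ≤ ml ≤ l.
The remaining sets (a), (b), (c), (d) satisfy all four rules.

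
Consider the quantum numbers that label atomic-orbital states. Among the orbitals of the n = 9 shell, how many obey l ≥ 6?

45

For n = 9, l ranges over 0 … 8.
The (l, ml) pairs meeting l ≥ 6 give: l=6 → 13; l=7 → 15; l=8 → 17.
Total orbitals: 13 + 15 + 17 = 45.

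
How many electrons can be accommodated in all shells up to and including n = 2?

Total orbitals = 1² + 2² = 5. Doubling for spin gives 10 electrons.

10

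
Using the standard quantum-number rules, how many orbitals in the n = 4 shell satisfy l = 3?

7

Go through l = 0, …, 3 (the values permitted for n = 4).
The (l, ml) pairs meeting l = 3 give: l=3 → 7.
Total orbitals: 7.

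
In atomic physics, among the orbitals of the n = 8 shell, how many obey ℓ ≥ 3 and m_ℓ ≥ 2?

For n = 8, ℓ ranges over 0 … 7.
Orbitals with ℓ ≥ 3 and m_ℓ ≥ 2, by ℓ: ℓ=3 → 2; ℓ=4 → 3; ℓ=5 → 4; ℓ=6 → 5; ℓ=7 → 6.
Total orbitals: 2 + 3 + 4 + 5 + 6 = 20.

20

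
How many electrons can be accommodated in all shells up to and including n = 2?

Total orbitals = 1² + 2² = 5. Doubling for spin gives 10 electrons.

10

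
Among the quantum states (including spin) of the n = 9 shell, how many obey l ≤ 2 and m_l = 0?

Per l-value: l=0 → 1; l=1 → 1; l=2 → 1.
Orbitals: 1 + 1 + 1 = 3. Each orbital carries two spin states, so 3 × 2 = 6 states.

6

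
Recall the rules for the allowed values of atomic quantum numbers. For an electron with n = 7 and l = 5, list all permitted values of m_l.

m_l takes every integer from −l to +l. With l = 5 that gives the 11 values -5, -4, -3, -2, -1, 0, 1, 2, 3, 4, 5.

-5, -4, -3, -2, -1, 0, 1, 2, 3, 4, 5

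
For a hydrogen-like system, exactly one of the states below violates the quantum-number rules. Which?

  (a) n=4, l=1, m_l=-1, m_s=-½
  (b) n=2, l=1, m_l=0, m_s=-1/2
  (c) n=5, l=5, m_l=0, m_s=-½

(c) has l = 5 ≥ n = 5, violating 0 ≤ l ≤ n−1.
The remaining sets (a), (b) satisfy all four rules.

(c)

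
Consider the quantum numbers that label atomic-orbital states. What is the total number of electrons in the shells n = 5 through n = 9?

510

Shell n has n² orbitals: 5²=25 + 6²=36 + 7²=49 + 8²=64 + 9²=81 = 255 orbitals.
Two spin states per orbital: 2 × 255 = 510 electrons.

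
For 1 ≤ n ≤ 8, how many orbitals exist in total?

204

Total orbitals = 1² + 2² + 3² + 4² + 5² + 6² + 7² + 8² = 204.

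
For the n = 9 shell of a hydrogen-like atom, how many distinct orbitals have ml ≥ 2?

Go through l = 0, …, 8 (the values permitted for n = 9).
Per l-value: l=2 → 1; l=3 → 2; l=4 → 3; l=5 → 4; l=6 → 5; l=7 → 6; l=8 → 7.
Total orbitals: 1 + 2 + 3 + 4 + 5 + 6 + 7 = 28.

28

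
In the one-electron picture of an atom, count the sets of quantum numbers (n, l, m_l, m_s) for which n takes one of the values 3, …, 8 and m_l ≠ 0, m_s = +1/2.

166

Per-shell orbital counts meeting the constraint:
n=3 → 6; n=4 → 12; n=5 → 20; n=6 → 30; n=7 → 42; n=8 → 56.
Orbitals: 6 + 12 + 20 + 30 + 42 + 56 = 166. With m_s fixed to +1/2 there is one state per orbital, so 166 states.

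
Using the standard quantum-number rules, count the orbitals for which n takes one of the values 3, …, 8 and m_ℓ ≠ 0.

Count contributing orbitals for each principal shell:
n=3 → 6; n=4 → 12; n=5 → 20; n=6 → 30; n=7 → 42; n=8 → 56.
Total orbitals: 6 + 12 + 20 + 30 + 42 + 56 = 166.

166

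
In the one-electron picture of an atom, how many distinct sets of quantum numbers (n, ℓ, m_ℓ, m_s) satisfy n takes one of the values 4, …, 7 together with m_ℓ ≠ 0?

208

Per-shell orbital counts meeting the constraint:
n=4 → 12; n=5 → 20; n=6 → 30; n=7 → 42.
Orbitals: 12 + 20 + 30 + 42 = 104. Including both spin states (m_s = ±1/2) gives 2 × 104 = 208 states.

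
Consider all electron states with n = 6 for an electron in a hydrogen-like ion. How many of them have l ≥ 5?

For n = 6, l ranges over 0 … 5.
The (l, m_l) pairs meeting l ≥ 5 give: l=5 → 11.
Orbitals: 11. Each orbital carries two spin states, so 11 × 2 = 22 states.

22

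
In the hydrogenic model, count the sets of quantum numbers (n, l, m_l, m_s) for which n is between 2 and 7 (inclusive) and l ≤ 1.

Go shell by shell, enumerating (l, m_l) with l ≤ 1:
n=2 → 4; n=3 → 4; n=4 → 4; n=5 → 4; n=6 → 4; n=7 → 4.
Orbitals: 4 + 4 + 4 + 4 + 4 + 4 = 24. Including both spin states (m_s = ±1/2) gives 2 × 24 = 48 states.

48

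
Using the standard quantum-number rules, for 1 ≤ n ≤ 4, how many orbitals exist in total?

Total orbitals = 1² + 2² + 3² + 4² = 30.

30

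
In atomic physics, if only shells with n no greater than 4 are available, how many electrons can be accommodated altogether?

60

Total orbitals = 1² + 2² + 3² + 4² = 30. Doubling for spin gives 60 electrons.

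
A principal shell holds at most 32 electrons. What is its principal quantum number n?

n = 4

2n² = 32 ⇒ n² = 16 ⇒ n = 4.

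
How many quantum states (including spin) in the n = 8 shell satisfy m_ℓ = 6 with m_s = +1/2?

Go through ℓ = 0, …, 7 (the values permitted for n = 8).
Orbitals with m_ℓ = 6, by ℓ: ℓ=6 → 1; ℓ=7 → 1.
Orbitals: 1 + 1 = 2. With m_s fixed to a single value there is one state per orbital, giving 2 states.

2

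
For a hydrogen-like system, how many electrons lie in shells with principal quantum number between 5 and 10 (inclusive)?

Shell n has n² orbitals: 5²=25 + 6²=36 + 7²=49 + 8²=64 + 9²=81 + 10²=100 = 355 orbitals.
Two spin states per orbital: 2 × 355 = 710 electrons.

710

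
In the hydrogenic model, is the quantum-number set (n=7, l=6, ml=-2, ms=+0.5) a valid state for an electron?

Allowed

n = 7 is a positive integer. l = 6 satisfies 0 ≤ l ≤ n−1 = 6. ml = -2 lies in the range −l … +l (here −6 … 6). ms = +1/2 is one of ±1/2.
All four constraints are satisfied.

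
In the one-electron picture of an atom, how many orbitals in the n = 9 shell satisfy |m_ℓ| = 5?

Orbitals with |m_ℓ| = 5, by ℓ: ℓ=5 → 2; ℓ=6 → 2; ℓ=7 → 2; ℓ=8 → 2.
Total orbitals: 2 + 2 + 2 + 2 = 8.

8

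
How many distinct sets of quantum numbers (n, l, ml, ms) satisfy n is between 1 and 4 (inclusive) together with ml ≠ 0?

40

Per-shell orbital counts meeting the constraint:
n=2 → 2; n=3 → 6; n=4 → 12.
Orbitals: 2 + 6 + 12 = 20. Including both spin states (ms = ±1/2) gives 2 × 20 = 40 states.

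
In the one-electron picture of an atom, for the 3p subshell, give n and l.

n = 3, l = 1

The leading integer gives n = 3; the letter 'p' means l = 1.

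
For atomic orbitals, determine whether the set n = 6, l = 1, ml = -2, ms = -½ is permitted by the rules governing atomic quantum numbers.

Invalid

The magnetic quantum number must satisfy −l ≤ ml ≤ l. With l = 1, ml can only be -1, 0, 1, so ml = -2 is forbidden.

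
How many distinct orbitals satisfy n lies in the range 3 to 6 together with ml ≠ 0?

For each n in the range, tally the orbitals obeying ml ≠ 0:
n=3 → 6; n=4 → 12; n=5 → 20; n=6 → 30.
Total orbitals: 6 + 12 + 20 + 30 = 68.

68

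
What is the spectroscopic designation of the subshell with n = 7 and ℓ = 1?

ℓ = 1 corresponds to the letter 'p', so the subshell is 7p.

7p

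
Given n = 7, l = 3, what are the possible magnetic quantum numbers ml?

ml takes every integer from −l to +l. With l = 3 that gives the 7 values -3, -2, -1, 0, 1, 2, 3.

-3, -2, -1, 0, 1, 2, 3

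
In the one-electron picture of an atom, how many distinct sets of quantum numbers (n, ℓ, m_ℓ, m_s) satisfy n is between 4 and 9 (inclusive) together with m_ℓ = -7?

6

Count contributing orbitals for each principal shell:
n=8 → 1; n=9 → 2.
Orbitals: 1 + 2 = 3. Including both spin states (m_s = ±1/2) gives 2 × 3 = 6 states.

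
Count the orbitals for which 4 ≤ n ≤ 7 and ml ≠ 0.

104

Count contributing orbitals for each principal shell:
n=4 → 12; n=5 → 20; n=6 → 30; n=7 → 42.
Total orbitals: 12 + 20 + 30 + 42 = 104.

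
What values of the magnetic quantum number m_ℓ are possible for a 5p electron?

The 5p subshell has ℓ = 1, and m_ℓ takes every integer from −ℓ to +ℓ. With ℓ = 1 that gives the 3 values -1, 0, 1.

-1, 0, 1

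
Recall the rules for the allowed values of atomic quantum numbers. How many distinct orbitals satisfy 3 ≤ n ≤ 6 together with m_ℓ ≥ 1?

34

Go shell by shell, enumerating (ℓ, m_ℓ) with m_ℓ ≥ 1:
n=3 → 3; n=4 → 6; n=5 → 10; n=6 → 15.
Total orbitals: 3 + 6 + 10 + 15 = 34.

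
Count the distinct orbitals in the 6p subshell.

A subshell has 2ℓ+1 orbitals; with ℓ = 1, that's 3.

3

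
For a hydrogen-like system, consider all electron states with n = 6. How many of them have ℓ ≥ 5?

22

With n = 6 the allowed ℓ are 0, 1, …, 5.
Contributions: ℓ=5 → 11.
Orbitals: 11. Each orbital carries two spin states, so 11 × 2 = 22 states.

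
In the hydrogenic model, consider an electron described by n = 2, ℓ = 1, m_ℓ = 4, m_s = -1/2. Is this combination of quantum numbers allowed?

No

The magnetic quantum number must satisfy −ℓ ≤ m_ℓ ≤ ℓ. With ℓ = 1, m_ℓ can only be -1, 0, 1, so m_ℓ = 4 is forbidden.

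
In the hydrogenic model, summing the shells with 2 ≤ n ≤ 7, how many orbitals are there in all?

139

Shell n has n² orbitals: 2²=4 + 3²=9 + 4²=16 + 5²=25 + 6²=36 + 7²=49 = 139 orbitals.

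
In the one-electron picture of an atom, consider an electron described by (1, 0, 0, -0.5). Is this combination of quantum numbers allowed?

Yes

n = 1 is a positive integer. l = 0 satisfies 0 ≤ l ≤ n−1 = 0. m_l = 0 lies in the range −l … +l (here 0). m_s = -1/2 is one of ±1/2.
All four constraints are satisfied.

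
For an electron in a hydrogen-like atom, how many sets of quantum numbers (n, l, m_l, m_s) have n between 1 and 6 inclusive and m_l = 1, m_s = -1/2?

Work shell by shell — for each n, count the (l, m_l) pairs that satisfy m_l = 1:
n=2 → 1; n=3 → 2; n=4 → 3; n=5 → 4; n=6 → 5.
Orbitals: 1 + 2 + 3 + 4 + 5 = 15. With m_s fixed to -1/2 there is one state per orbital, so 15 states.

15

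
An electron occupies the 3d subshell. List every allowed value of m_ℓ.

-2, -1, 0, 1, 2

The 3d subshell has ℓ = 2, and m_ℓ takes every integer from −ℓ to +ℓ. With ℓ = 2 that gives the 5 values -2, -1, 0, 1, 2.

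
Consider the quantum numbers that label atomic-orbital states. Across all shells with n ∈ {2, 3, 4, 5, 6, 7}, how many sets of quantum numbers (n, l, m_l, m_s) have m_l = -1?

42

For each n in the range, tally the orbitals obeying m_l = -1:
n=2 → 1; n=3 → 2; n=4 → 3; n=5 → 4; n=6 → 5; n=7 → 6.
Orbitals: 1 + 2 + 3 + 4 + 5 + 6 = 21. Including both spin states (m_s = ±1/2) gives 2 × 21 = 42 states.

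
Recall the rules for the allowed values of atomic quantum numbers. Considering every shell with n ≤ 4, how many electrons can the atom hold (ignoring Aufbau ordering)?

Total orbitals = 1² + 2² + 3² + 4² = 30. Doubling for spin gives 60 electrons.

60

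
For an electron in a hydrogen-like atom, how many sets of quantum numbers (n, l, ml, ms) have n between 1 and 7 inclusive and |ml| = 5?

12

Count contributing orbitals for each principal shell:
n=6 → 2; n=7 → 4.
Orbitals: 2 + 4 = 6. Including both spin states (ms = ±1/2) gives 2 × 6 = 12 states.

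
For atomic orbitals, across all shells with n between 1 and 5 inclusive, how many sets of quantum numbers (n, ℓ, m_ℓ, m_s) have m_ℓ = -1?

Count contributing orbitals for each principal shell:
n=2 → 1; n=3 → 2; n=4 → 3; n=5 → 4.
Orbitals: 1 + 2 + 3 + 4 = 10. Including both spin states (m_s = ±1/2) gives 2 × 10 = 20 states.

20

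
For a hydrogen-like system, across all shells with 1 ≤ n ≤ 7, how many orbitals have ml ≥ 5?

For each n in the range, tally the orbitals obeying ml ≥ 5:
n=6 → 1; n=7 → 3.
Total orbitals: 1 + 3 = 4.

4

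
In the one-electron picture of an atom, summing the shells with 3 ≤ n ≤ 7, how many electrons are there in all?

Shell n has n² orbitals: 3²=9 + 4²=16 + 5²=25 + 6²=36 + 7²=49 = 135 orbitals.
Two spin states per orbital: 2 × 135 = 270 electrons.

270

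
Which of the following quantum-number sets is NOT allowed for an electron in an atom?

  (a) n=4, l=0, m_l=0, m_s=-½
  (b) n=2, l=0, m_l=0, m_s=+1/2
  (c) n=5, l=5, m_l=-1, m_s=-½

(c) has l = 5 ≥ n = 5, violating 0 ≤ l ≤ n−1.
The remaining sets (a), (b) satisfy all four rules.

(c)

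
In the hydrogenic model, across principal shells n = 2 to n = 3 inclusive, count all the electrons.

26

Shell n has n² orbitals: 2²=4 + 3²=9 = 13 orbitals.
Two spin states per orbital: 2 × 13 = 26 electrons.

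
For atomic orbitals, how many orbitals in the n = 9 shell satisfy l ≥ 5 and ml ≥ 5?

10

For n = 9, l ranges over 0 … 8.
Per l-value: l=5 → 1; l=6 → 2; l=7 → 3; l=8 → 4.
Total orbitals: 1 + 2 + 3 + 4 = 10.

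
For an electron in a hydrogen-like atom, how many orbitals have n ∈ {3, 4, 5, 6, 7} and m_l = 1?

Go shell by shell, enumerating (l, m_l) with m_l = 1:
n=3 → 2; n=4 → 3; n=5 → 4; n=6 → 5; n=7 → 6.
Total orbitals: 2 + 3 + 4 + 5 + 6 = 20.

20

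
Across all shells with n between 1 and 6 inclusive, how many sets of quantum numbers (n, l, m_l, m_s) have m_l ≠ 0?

Count contributing orbitals for each principal shell:
n=2 → 2; n=3 → 6; n=4 → 12; n=5 → 20; n=6 → 30.
Orbitals: 2 + 6 + 12 + 20 + 30 = 70. Including both spin states (m_s = ±1/2) gives 2 × 70 = 140 states.

140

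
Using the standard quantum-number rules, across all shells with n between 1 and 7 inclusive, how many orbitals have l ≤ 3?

78

Treat each shell separately and count matching orbitals:
n=1 → 1; n=2 → 4; n=3 → 9; n=4 → 16; n=5 → 16; n=6 → 16; n=7 → 16.
Total orbitals: 1 + 4 + 9 + 16 + 16 + 16 + 16 = 78.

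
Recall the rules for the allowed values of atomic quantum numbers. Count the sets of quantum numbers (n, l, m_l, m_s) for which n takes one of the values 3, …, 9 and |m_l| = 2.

112

For each n in the range, tally the orbitals obeying |m_l| = 2:
n=3 → 2; n=4 → 4; n=5 → 6; n=6 → 8; n=7 → 10; n=8 → 12; n=9 → 14.
Orbitals: 2 + 4 + 6 + 8 + 10 + 12 + 14 = 56. Including both spin states (m_s = ±1/2) gives 2 × 56 = 112 states.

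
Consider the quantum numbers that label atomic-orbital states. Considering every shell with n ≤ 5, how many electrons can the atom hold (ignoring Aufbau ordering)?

Total orbitals = 1² + 2² + 3² + 4² + 5² = 55. Doubling for spin gives 110 electrons.

110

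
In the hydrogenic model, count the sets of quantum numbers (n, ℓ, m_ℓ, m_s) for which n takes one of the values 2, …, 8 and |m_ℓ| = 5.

24

Go shell by shell, enumerating (ℓ, m_ℓ) with |m_ℓ| = 5:
n=6 → 2; n=7 → 4; n=8 → 6.
Orbitals: 2 + 4 + 6 = 12. Including both spin states (m_s = ±1/2) gives 2 × 12 = 24 states.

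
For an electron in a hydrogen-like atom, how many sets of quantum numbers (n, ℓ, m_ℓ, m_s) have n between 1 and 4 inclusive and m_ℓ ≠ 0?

Go shell by shell, enumerating (ℓ, m_ℓ) with m_ℓ ≠ 0:
n=2 → 2; n=3 → 6; n=4 → 12.
Orbitals: 2 + 6 + 12 = 20. Including both spin states (m_s = ±1/2) gives 2 × 20 = 40 states.

40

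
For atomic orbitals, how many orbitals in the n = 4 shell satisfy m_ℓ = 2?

The n = 4 shell has ℓ = 0 through 3; check each.
The (ℓ, m_ℓ) pairs meeting m_ℓ = 2 give: ℓ=2 → 1; ℓ=3 → 1.
Total orbitals: 1 + 1 = 2.

2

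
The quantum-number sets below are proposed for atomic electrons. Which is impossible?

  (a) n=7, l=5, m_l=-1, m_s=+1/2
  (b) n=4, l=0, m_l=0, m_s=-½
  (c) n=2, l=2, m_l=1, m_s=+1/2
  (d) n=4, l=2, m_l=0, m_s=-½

(c) has l = 2 ≥ n = 2, violating 0 ≤ l ≤ n−1.
The remaining sets (a), (b), (d) satisfy all four rules.

(c)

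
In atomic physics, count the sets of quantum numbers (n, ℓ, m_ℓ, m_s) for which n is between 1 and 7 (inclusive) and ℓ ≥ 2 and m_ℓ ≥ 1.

Treat each shell separately and count matching orbitals:
n=3 → 2; n=4 → 5; n=5 → 9; n=6 → 14; n=7 → 20.
Orbitals: 2 + 5 + 9 + 14 + 20 = 50. Including both spin states (m_s = ±1/2) gives 2 × 50 = 100 states.

100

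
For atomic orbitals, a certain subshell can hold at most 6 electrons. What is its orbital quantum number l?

2(2l+1) = 6 ⇒ 2l+1 = 3 ⇒ l = 1.

l = 1 (p)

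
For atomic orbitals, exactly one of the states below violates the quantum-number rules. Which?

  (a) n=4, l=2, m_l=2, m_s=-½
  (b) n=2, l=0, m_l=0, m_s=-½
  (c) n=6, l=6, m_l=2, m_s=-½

(c) has l = 6 ≥ n = 6, violating 0 ≤ l ≤ n−1.
The remaining sets (a), (b) satisfy all four rules.

(c)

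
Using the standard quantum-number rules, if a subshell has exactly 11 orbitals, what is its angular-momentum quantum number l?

2l+1 = 11 gives l = 5.

l = 5 (h)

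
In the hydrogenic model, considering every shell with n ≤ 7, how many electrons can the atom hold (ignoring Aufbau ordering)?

Total orbitals = 1² + 2² + 3² + 4² + 5² + 6² + 7² = 140. Doubling for spin gives 280 electrons.

280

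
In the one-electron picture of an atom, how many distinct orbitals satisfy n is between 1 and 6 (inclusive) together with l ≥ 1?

85

Count contributing orbitals for each principal shell:
n=2 → 3; n=3 → 8; n=4 → 15; n=5 → 24; n=6 → 35.
Total orbitals: 3 + 8 + 15 + 24 + 35 = 85.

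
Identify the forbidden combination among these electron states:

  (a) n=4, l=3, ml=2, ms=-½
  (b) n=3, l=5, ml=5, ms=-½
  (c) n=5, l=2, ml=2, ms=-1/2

(b) has l = 5 ≥ n = 3, violating 0 ≤ l ≤ n−1.
The remaining sets (a), (c) satisfy all four rules.

(b)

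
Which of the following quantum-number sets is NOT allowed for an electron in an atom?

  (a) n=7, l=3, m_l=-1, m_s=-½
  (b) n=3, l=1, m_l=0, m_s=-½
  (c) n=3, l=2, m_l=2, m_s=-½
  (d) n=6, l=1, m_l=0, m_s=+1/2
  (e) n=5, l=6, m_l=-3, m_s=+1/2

(e) has l = 6 ≥ n = 5, violating 0 ≤ l ≤ n−1.
The remaining sets (a), (b), (c), (d) satisfy all four rules.

(e)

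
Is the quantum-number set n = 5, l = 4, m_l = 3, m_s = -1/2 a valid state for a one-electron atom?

Valid

n = 5 is a positive integer. l = 4 satisfies 0 ≤ l ≤ n−1 = 4. m_l = 3 lies in the range −l … +l (here −4 … 4). m_s = -1/2 is one of ±1/2.
All four constraints are satisfied.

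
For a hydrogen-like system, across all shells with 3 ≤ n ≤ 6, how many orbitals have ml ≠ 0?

Count contributing orbitals for each principal shell:
n=3 → 6; n=4 → 12; n=5 → 20; n=6 → 30.
Total orbitals: 6 + 12 + 20 + 30 = 68.

68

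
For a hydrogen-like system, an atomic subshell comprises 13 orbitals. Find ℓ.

ℓ = 6 (i)

2ℓ+1 = 13 gives ℓ = 6.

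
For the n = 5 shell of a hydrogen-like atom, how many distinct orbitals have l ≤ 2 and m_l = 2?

1

Orbitals with l ≤ 2 and m_l = 2, by l: l=2 → 1.
Total orbitals: 1.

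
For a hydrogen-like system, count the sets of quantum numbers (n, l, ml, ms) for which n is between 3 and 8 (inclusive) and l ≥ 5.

148

For each n in the range, tally the orbitals obeying l ≥ 5:
n=6 → 11; n=7 → 24; n=8 → 39.
Orbitals: 11 + 24 + 39 = 74. Including both spin states (ms = ±1/2) gives 2 × 74 = 148 states.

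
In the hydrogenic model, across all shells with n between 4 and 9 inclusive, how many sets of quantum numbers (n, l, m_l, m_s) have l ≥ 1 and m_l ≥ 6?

Work shell by shell — for each n, count the (l, m_l) pairs that satisfy l ≥ 1 and m_l ≥ 6:
n=7 → 1; n=8 → 3; n=9 → 6.
Orbitals: 1 + 3 + 6 = 10. Including both spin states (m_s = ±1/2) gives 2 × 10 = 20 states.

20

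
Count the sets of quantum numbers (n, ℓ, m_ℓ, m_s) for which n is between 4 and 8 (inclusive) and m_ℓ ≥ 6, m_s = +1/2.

Go shell by shell, enumerating (ℓ, m_ℓ) with m_ℓ ≥ 6:
n=7 → 1; n=8 → 3.
Orbitals: 1 + 3 = 4. With m_s fixed to +1/2 there is one state per orbital, so 4 states.

4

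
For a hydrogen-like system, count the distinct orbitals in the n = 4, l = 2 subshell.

5

A subshell has 2l+1 orbitals; with l = 2, that's 5.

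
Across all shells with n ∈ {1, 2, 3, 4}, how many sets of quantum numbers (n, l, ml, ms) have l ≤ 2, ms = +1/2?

Work shell by shell — for each n, count the (l, ml) pairs that satisfy l ≤ 2:
n=1 → 1; n=2 → 4; n=3 → 9; n=4 → 9.
Orbitals: 1 + 4 + 9 + 9 = 23. With ms fixed to +1/2 there is one state per orbital, so 23 states.

23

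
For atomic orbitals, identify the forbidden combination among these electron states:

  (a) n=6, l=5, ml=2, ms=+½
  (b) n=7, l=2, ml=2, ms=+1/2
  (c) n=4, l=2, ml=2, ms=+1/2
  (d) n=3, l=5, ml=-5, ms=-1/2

(d)

(d) has l = 5 ≥ n = 3, violating 0 ≤ l ≤ n−1.
The remaining sets (a), (b), (c) satisfy all four rules.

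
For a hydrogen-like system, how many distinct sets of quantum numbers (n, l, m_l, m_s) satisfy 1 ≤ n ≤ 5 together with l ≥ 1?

100

Treat each shell separately and count matching orbitals:
n=2 → 3; n=3 → 8; n=4 → 15; n=5 → 24.
Orbitals: 3 + 8 + 15 + 24 = 50. Including both spin states (m_s = ±1/2) gives 2 × 50 = 100 states.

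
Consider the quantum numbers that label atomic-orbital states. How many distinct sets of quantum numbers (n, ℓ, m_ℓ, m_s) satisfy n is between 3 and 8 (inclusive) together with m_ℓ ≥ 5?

Treat each shell separately and count matching orbitals:
n=6 → 1; n=7 → 3; n=8 → 6.
Orbitals: 1 + 3 + 6 = 10. Including both spin states (m_s = ±1/2) gives 2 × 10 = 20 states.

20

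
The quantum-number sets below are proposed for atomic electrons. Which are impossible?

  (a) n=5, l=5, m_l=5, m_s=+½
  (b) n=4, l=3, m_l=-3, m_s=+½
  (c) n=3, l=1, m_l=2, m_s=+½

(a) and (c)

(a) has l = 5 ≥ n = 5, violating 0 ≤ l ≤ n−1.
(c) has |m_l| = 2 > l = 1, violating −l ≤ m_l ≤ l.
The remaining set (b) satisfies all four rules.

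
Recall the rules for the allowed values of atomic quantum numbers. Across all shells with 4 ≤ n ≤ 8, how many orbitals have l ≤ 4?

116

Per-shell orbital counts meeting the constraint:
n=4 → 16; n=5 → 25; n=6 → 25; n=7 → 25; n=8 → 25.
Total orbitals: 16 + 25 + 25 + 25 + 25 = 116.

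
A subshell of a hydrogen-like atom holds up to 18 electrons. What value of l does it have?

2(2l+1) = 18 ⇒ 2l+1 = 9 ⇒ l = 4.

l = 4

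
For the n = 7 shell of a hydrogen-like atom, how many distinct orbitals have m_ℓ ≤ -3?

10

Go through ℓ = 0, …, 6 (the values permitted for n = 7).
Contributions: ℓ=3 → 1; ℓ=4 → 2; ℓ=5 → 3; ℓ=6 → 4.
Total orbitals: 1 + 2 + 3 + 4 = 10.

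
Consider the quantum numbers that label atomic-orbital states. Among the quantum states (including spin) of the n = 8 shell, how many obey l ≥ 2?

For n = 8, l ranges over 0 … 7.
Contributions: l=2 → 5; l=3 → 7; l=4 → 9; l=5 → 11; l=6 → 13; l=7 → 15.
Orbitals: 5 + 7 + 9 + 11 + 13 + 15 = 60. Each orbital carries two spin states, so 60 × 2 = 120 states.

120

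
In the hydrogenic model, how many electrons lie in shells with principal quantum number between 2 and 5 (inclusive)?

108

Shell n has n² orbitals: 2²=4 + 3²=9 + 4²=16 + 5²=25 = 54 orbitals.
Two spin states per orbital: 2 × 54 = 108 electrons.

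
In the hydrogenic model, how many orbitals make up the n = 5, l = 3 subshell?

A subshell has 2l+1 orbitals; with l = 3, that's 7.

7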